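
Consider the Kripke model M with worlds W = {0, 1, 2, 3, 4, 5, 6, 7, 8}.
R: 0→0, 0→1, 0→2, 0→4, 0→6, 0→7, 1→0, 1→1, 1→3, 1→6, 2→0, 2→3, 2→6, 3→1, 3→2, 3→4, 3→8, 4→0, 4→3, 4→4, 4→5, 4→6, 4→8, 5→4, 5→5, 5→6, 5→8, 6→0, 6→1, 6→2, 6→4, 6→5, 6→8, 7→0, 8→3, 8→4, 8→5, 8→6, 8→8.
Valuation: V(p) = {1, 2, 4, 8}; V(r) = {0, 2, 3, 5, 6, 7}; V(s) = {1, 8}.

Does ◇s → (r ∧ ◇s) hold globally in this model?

Let φ = ◇s → (r ∧ ◇s). Evaluate φ at each world:
  0 (successors {0, 1, 2, 4, 6, 7}): φ is true.
  1 (successors {0, 1, 3, 6}): φ is false.
  2 (successors {0, 3, 6}): φ is true.
  3 (successors {1, 2, 4, 8}): φ is true.
  4 (successors {0, 3, 4, 5, 6, 8}): φ is false.
  5 (successors {4, 5, 6, 8}): φ is true.
  6 (successors {0, 1, 2, 4, 5, 8}): φ is true.
  7 (successors {0}): φ is true.
  8 (successors {3, 4, 5, 6, 8}): φ is false.
Detail at 1 (counterexample):
  At 1: ◇s is true, r ∧ ◇s is false, so ◇s → (r ∧ ◇s) is false.
    At 1: ◇s requires s at some successor in {0, 1, 3, 6}.
      s holds at 1, so ◇s is true at 1.
    At 1: r is false, ◇s is true, so r ∧ ◇s is false.
      At 1: ◇s requires s at some successor in {0, 1, 3, 6}.
        s holds at 1, so ◇s is true at 1.

No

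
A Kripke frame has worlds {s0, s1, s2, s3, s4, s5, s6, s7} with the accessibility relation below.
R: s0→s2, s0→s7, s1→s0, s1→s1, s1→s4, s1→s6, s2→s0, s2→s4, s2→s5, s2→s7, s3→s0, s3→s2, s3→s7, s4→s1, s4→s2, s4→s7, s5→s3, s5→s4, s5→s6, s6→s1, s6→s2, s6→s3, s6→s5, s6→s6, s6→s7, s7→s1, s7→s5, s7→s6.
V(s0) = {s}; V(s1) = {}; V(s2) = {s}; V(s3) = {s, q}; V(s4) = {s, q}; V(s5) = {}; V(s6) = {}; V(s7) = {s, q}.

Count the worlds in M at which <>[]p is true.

Recall that []ψ holds at a world iff ψ holds at every accessible world, and <>ψ holds iff ψ holds at some accessible world.
Let φ = <>[]p. Evaluate φ at each world:
  s0 (successors {s2, s7}): φ is false.
  s1 (successors {s0, s1, s4, s6}): φ is false.
  s2 (successors {s0, s4, s5, s7}): φ is false.
  s3 (successors {s0, s2, s7}): φ is false.
  s4 (successors {s1, s2, s7}): φ is false.
  s5 (successors {s3, s4, s6}): φ is false.
  s6 (successors {s1, s2, s3, s5, s6, s7}): φ is false.
  s7 (successors {s1, s5, s6}): φ is false.
For instance, at s3:
  At s3: <>[]p requires []p at some successor in {s0, s2, s7}.
    At s0: []p is false.
    At s2: []p is false.
    At s7: []p is false.
  So <>[]p is false at s3.
Satisfying worlds: none.

0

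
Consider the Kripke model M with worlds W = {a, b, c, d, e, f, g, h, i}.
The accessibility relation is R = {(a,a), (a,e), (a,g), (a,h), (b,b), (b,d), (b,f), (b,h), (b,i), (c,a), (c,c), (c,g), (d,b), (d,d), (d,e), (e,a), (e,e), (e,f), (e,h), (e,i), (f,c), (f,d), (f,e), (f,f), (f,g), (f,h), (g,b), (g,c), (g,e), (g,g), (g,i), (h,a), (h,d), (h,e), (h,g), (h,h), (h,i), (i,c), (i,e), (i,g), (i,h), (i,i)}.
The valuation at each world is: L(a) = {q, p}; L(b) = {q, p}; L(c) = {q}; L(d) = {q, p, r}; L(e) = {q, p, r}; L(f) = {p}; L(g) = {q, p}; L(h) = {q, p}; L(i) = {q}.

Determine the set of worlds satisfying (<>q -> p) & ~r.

a, b, f, g, h

Let φ = (<>q -> p) & ~r. Evaluate φ at each world:
  a (successors {a, e, g, h}): φ is true.
  b (successors {b, d, f, h, i}): φ is true.
  c (successors {a, c, g}): φ is false.
  d (successors {b, d, e}): φ is false.
  e (successors {a, e, f, h, i}): φ is false.
  f (successors {c, d, e, f, g, h}): φ is true.
  g (successors {b, c, e, g, i}): φ is true.
  h (successors {a, d, e, g, h, i}): φ is true.
  i (successors {c, e, g, h, i}): φ is false.
For instance, at c:
  At c: <>q -> p is false, ~r is true, so (<>q -> p) & ~r is false.
    At c: <>q is true, p is false, so <>q -> p is false.
      At c: <>q requires q at some successor in {a, c, g}.
        q holds at a, so <>q is true at c.
Satisfying worlds: {a, b, f, g, h}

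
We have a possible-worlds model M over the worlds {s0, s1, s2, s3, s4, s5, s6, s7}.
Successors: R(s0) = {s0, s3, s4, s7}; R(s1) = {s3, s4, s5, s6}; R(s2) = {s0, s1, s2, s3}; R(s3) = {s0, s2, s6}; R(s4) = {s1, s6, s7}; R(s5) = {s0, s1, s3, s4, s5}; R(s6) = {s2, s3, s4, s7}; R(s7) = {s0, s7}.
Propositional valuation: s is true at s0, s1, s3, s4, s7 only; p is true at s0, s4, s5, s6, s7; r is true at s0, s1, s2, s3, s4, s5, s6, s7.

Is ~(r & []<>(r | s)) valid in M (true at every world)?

Let φ = ~(r & []<>(r | s)). Evaluate φ at each world:
  s0 (successors {s0, s3, s4, s7}): φ is false.
  s1 (successors {s3, s4, s5, s6}): φ is false.
  s2 (successors {s0, s1, s2, s3}): φ is false.
  s3 (successors {s0, s2, s6}): φ is false.
  s4 (successors {s1, s6, s7}): φ is false.
  s5 (successors {s0, s1, s3, s4, s5}): φ is false.
  s6 (successors {s2, s3, s4, s7}): φ is false.
  s7 (successors {s0, s7}): φ is false.
Detail at s0 (counterexample):
  At s0: r & []<>(r | s) is true, so ~(r & []<>(r | s)) is false.
    At s0: r is true, []<>(r | s) is true, so r & []<>(r | s) is true.
      At s0: []<>(r | s) requires <>(r | s) at every successor {s0, s3, s4, s7}.
        At s0: <>(r | s) is true.
        At s3: <>(r | s) is true.
        At s4: <>(r | s) is true.
        At s7: <>(r | s) is true.
      So []<>(r | s) is true at s0.

No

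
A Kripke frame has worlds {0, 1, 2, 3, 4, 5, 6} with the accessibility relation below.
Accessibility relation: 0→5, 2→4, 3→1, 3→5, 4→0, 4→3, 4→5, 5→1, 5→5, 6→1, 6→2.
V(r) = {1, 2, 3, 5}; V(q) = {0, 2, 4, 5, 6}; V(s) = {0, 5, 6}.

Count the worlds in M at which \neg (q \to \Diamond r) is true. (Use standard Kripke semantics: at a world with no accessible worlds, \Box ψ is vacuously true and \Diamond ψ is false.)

1

Let φ = \neg (q \to \Diamond r). Evaluate φ at each world:
  0 (successors {5}): φ is false.
  1 (successors ∅): φ is false.
  2 (successors {4}): φ is true.
  3 (successors {1, 5}): φ is false.
  4 (successors {0, 3, 5}): φ is false.
  5 (successors {1, 5}): φ is false.
  6 (successors {1, 2}): φ is false.
For instance, at 2:
  At 2: q \to \Diamond r is false, so \neg (q \to \Diamond r) is true.
    At 2: q is true, \Diamond r is false, so q \to \Diamond r is false.
      At 2: \Diamond r requires r at some successor in {4}.
        At 4: r is false.
      So \Diamond r is false at 2.
Satisfying worlds: {2}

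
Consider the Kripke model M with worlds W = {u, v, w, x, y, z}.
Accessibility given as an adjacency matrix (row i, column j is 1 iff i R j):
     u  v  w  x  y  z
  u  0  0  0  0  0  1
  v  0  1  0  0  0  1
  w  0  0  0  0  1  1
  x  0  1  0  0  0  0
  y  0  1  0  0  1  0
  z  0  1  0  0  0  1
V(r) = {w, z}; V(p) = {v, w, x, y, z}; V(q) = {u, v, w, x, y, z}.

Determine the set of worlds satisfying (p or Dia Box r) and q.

v, w, x, y, z

Let φ = (p or Dia Box r) and q. Evaluate φ at each world:
  u (successors {z}): φ is false.
  v (successors {v, z}): φ is true.
  w (successors {y, z}): φ is true.
  x (successors {v}): φ is true.
  y (successors {v, y}): φ is true.
  z (successors {v, z}): φ is true.
For instance, at x:
  At x: p or Dia Box r is true, q is true, so (p or Dia Box r) and q is true.
    At x: p is true, Dia Box r is false, so p or Dia Box r is true.
      At x: Dia Box r requires Box r at some successor in {v}.
        At v: Box r is false.
      So Dia Box r is false at x.
Satisfying worlds: {v, w, x, y, z}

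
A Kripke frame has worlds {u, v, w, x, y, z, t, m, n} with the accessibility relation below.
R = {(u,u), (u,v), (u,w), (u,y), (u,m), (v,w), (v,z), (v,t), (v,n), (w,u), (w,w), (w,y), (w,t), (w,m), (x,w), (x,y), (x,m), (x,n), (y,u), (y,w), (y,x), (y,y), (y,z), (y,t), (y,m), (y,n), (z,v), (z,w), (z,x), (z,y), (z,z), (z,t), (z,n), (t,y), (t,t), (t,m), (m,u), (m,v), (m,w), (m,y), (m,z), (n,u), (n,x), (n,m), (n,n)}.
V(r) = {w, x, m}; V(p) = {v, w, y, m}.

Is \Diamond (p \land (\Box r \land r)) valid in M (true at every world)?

No

Let φ = \Diamond (p \land (\Box r \land r)). Evaluate φ at each world:
  u (successors {u, v, w, y, m}): φ is false.
  v (successors {w, z, t, n}): φ is false.
  w (successors {u, w, y, t, m}): φ is false.
  x (successors {w, y, m, n}): φ is false.
  y (successors {u, w, x, y, z, t, m, n}): φ is false.
  z (successors {v, w, x, y, z, t, n}): φ is false.
  t (successors {y, t, m}): φ is false.
  m (successors {u, v, w, y, z}): φ is false.
  n (successors {u, x, m, n}): φ is false.
Detail at u (counterexample):
  At u: \Diamond (p \land (\Box r \land r)) requires p \land (\Box r \land r) at some successor in {u, v, w, y, m}.
    At u: p \land (\Box r \land r) is false.
    At v: p \land (\Box r \land r) is false.
    At w: p \land (\Box r \land r) is false.
    At y: p \land (\Box r \land r) is false.
    At m: p \land (\Box r \land r) is false.
  So \Diamond (p \land (\Box r \land r)) is false at u.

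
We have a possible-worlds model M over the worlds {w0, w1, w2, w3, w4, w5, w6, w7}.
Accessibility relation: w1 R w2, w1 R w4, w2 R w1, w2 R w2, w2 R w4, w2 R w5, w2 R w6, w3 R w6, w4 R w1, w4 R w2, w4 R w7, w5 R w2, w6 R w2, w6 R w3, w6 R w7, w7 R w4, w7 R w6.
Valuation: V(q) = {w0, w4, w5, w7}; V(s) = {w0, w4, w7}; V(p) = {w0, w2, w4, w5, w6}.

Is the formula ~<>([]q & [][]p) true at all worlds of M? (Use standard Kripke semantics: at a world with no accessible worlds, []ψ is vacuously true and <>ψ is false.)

Yes

Recall that []ψ holds at a world iff ψ holds at every accessible world, and <>ψ holds iff ψ holds at some accessible world.
Let φ = ~<>([]q & [][]p). Evaluate φ at each world:
  w0 (successors ∅): φ is true.
  w1 (successors {w2, w4}): φ is true.
  w2 (successors {w1, w2, w4, w5, w6}): φ is true.
  w3 (successors {w6}): φ is true.
  w4 (successors {w1, w2, w7}): φ is true.
  w5 (successors {w2}): φ is true.
  w6 (successors {w2, w3, w7}): φ is true.
  w7 (successors {w4, w6}): φ is true.
For instance, at w6:
  At w6: <>([]q & [][]p) is false, so ~<>([]q & [][]p) is true.
    At w6: <>([]q & [][]p) requires []q & [][]p at some successor in {w2, w3, w7}.
      At w2: []q & [][]p is false.
      At w3: []q & [][]p is false.
      At w7: []q & [][]p is false.
    So <>([]q & [][]p) is false at w6.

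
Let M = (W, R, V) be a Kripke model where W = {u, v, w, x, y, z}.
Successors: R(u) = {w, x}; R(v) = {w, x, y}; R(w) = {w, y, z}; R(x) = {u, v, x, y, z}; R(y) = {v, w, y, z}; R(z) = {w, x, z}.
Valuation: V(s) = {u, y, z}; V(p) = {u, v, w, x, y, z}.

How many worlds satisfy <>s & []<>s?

Let φ = <>s & []<>s. Evaluate φ at each world:
  u (successors {w, x}): φ is false.
  v (successors {w, x, y}): φ is true.
  w (successors {w, y, z}): φ is true.
  x (successors {u, v, x, y, z}): φ is false.
  y (successors {v, w, y, z}): φ is true.
  z (successors {w, x, z}): φ is true.
For instance, at u:
  At u: <>s is false, []<>s is true, so <>s & []<>s is false.
    At u: <>s requires s at some successor in {w, x}.
      At w: s is false.
      At x: s is false.
    So <>s is false at u.
    At u: []<>s requires <>s at every successor {w, x}.
      At w: <>s is true.
      At x: <>s is true.
    So []<>s is true at u.
Satisfying worlds: {v, w, y, z}

4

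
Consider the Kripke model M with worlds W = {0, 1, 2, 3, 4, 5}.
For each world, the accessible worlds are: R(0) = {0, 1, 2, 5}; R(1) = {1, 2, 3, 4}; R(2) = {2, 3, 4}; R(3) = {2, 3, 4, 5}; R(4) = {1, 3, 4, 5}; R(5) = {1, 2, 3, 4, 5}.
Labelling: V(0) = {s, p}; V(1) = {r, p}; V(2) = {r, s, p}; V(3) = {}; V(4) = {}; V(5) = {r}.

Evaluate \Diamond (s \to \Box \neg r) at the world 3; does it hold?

At 3: \Diamond (s \to \Box \neg r) requires s \to \Box \neg r at some successor in {2, 3, 4, 5}.
  s \to \Box \neg r holds at 3, so \Diamond (s \to \Box \neg r) is true at 3.
    At 3: s is false, \Box \neg r is false, so s \to \Box \neg r is true.
      At 3: \Box \neg r requires \neg r at every successor {2, 3, 4, 5}.
        \neg r fails at 2, so \Box \neg r is false at 3.

Yes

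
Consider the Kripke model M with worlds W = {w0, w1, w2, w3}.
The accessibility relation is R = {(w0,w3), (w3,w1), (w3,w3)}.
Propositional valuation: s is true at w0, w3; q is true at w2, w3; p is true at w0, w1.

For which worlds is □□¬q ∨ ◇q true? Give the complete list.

Recall that □ψ holds at a world iff ψ holds at every accessible world, and ◇ψ holds iff ψ holds at some accessible world.
Let φ = □□¬q ∨ ◇q. Evaluate φ at each world:
  w0 (successors {w3}): φ is true.
  w1 (successors ∅): φ is true.
  w2 (successors ∅): φ is true.
  w3 (successors {w1, w3}): φ is true.
For instance, at w3:
  At w3: □□¬q is false, ◇q is true, so □□¬q ∨ ◇q is true.
    At w3: □□¬q requires □¬q at every successor {w1, w3}.
      □¬q fails at w3, so □□¬q is false at w3.
    At w3: ◇q requires q at some successor in {w1, w3}.
      q holds at w3, so ◇q is true at w3.
Satisfying worlds: {w0, w1, w2, w3}

w0, w1, w2, w3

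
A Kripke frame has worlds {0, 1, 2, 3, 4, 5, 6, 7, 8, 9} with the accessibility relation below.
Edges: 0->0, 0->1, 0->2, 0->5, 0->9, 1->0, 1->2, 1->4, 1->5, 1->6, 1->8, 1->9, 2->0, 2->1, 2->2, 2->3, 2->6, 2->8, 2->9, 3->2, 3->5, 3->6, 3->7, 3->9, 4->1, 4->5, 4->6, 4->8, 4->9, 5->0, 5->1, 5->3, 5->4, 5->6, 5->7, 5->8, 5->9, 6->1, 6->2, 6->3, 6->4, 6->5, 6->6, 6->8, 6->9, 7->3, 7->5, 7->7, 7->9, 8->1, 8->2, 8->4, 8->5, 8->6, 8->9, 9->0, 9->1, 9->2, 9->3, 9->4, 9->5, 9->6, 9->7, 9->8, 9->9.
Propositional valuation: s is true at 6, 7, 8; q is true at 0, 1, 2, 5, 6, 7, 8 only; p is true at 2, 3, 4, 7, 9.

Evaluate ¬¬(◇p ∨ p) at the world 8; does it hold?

Yes

At 8: ¬(◇p ∨ p) is false, so ¬¬(◇p ∨ p) is true.
  At 8: ◇p ∨ p is true, so ¬(◇p ∨ p) is false.
    At 8: ◇p is true, p is false, so ◇p ∨ p is true.
      At 8: ◇p requires p at some successor in {1, 2, 4, 5, 6, 9}.
        p holds at 2, so ◇p is true at 8.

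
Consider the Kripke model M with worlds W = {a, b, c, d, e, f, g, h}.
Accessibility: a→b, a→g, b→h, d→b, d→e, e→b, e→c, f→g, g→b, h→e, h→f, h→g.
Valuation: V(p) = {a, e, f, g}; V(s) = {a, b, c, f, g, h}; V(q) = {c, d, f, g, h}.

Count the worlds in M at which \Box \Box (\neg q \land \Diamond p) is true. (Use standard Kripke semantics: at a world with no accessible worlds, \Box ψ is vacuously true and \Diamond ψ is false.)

Let φ = \Box \Box (\neg q \land \Diamond p). Evaluate φ at each world:
  a (successors {b, g}): φ is false.
  b (successors {h}): φ is false.
  c (successors ∅): φ is true.
  d (successors {b, e}): φ is false.
  e (successors {b, c}): φ is false.
  f (successors {g}): φ is false.
  g (successors {b}): φ is false.
  h (successors {e, f, g}): φ is false.
For instance, at h:
  At h: \Box \Box (\neg q \land \Diamond p) requires \Box (\neg q \land \Diamond p) at every successor {e, f, g}.
    \Box (\neg q \land \Diamond p) fails at e, so \Box \Box (\neg q \land \Diamond p) is false at h.
      At e: \Box (\neg q \land \Diamond p) requires \neg q \land \Diamond p at every successor {b, c}.
        \neg q \land \Diamond p fails at b, so \Box (\neg q \land \Diamond p) is false at e.
Satisfying worlds: {c}

1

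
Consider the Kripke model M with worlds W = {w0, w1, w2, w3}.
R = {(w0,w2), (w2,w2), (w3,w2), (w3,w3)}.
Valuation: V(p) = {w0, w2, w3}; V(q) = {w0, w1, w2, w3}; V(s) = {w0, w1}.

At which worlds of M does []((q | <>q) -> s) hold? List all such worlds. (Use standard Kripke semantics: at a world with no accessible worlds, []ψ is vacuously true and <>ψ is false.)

w1

Let φ = []((q | <>q) -> s). Evaluate φ at each world:
  w0 (successors {w2}): φ is false.
  w1 (successors ∅): φ is true.
  w2 (successors {w2}): φ is false.
  w3 (successors {w2, w3}): φ is false.
For instance, at w2:
  At w2: []((q | <>q) -> s) requires (q | <>q) -> s at every successor {w2}.
    (q | <>q) -> s fails at w2, so []((q | <>q) -> s) is false at w2.
      At w2: q | <>q is true, s is false, so (q | <>q) -> s is false.
Satisfying worlds: {w1}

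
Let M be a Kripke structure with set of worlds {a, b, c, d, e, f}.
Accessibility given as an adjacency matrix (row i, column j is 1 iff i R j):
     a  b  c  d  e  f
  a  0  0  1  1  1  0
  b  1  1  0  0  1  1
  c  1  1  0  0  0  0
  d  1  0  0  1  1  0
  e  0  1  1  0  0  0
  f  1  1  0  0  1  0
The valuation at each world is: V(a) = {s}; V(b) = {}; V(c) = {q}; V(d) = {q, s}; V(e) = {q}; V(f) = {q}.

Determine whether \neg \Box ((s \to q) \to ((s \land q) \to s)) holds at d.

No

At d: \Box ((s \to q) \to ((s \land q) \to s)) is true, so \neg \Box ((s \to q) \to ((s \land q) \to s)) is false.
  At d: \Box ((s \to q) \to ((s \land q) \to s)) requires (s \to q) \to ((s \land q) \to s) at every successor {a, d, e}.
    At a: (s \to q) \to ((s \land q) \to s) is true.
    At d: (s \to q) \to ((s \land q) \to s) is true.
    At e: (s \to q) \to ((s \land q) \to s) is true.
  So \Box ((s \to q) \to ((s \land q) \to s)) is true at d.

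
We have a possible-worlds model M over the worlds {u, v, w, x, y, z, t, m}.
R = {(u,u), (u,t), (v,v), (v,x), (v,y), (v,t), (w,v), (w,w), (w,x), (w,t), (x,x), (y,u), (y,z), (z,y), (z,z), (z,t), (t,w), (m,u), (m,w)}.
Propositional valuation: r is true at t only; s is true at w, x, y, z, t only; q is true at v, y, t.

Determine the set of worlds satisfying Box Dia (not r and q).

Let φ = Box Dia (not r and q). Evaluate φ at each world:
  u (successors {u, t}): φ is false.
  v (successors {v, x, y, t}): φ is false.
  w (successors {v, w, x, t}): φ is false.
  x (successors {x}): φ is false.
  y (successors {u, z}): φ is false.
  z (successors {y, z, t}): φ is false.
  t (successors {w}): φ is true.
  m (successors {u, w}): φ is false.
For instance, at w:
  At w: Box Dia (not r and q) requires Dia (not r and q) at every successor {v, w, x, t}.
    Dia (not r and q) fails at x, so Box Dia (not r and q) is false at w.
      At x: Dia (not r and q) requires not r and q at some successor in {x}.
        At x: not r and q is false.
      So Dia (not r and q) is false at x.
Satisfying worlds: {t}

t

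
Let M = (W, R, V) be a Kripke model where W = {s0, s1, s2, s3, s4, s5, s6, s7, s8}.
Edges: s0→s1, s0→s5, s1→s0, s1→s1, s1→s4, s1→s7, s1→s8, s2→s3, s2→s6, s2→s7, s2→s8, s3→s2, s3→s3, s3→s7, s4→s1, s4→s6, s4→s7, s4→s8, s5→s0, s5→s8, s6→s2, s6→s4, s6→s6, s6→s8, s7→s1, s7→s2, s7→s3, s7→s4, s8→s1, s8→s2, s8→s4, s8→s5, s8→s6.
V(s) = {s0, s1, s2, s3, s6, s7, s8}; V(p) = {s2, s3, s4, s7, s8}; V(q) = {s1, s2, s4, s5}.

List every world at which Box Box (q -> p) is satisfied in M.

none

Let φ = Box Box (q -> p). Evaluate φ at each world:
  s0 (successors {s1, s5}): φ is false.
  s1 (successors {s0, s1, s4, s7, s8}): φ is false.
  s2 (successors {s3, s6, s7, s8}): φ is false.
  s3 (successors {s2, s3, s7}): φ is false.
  s4 (successors {s1, s6, s7, s8}): φ is false.
  s5 (successors {s0, s8}): φ is false.
  s6 (successors {s2, s4, s6, s8}): φ is false.
  s7 (successors {s1, s2, s3, s4}): φ is false.
  s8 (successors {s1, s2, s4, s5, s6}): φ is false.
For instance, at s6:
  At s6: Box Box (q -> p) requires Box (q -> p) at every successor {s2, s4, s6, s8}.
    Box (q -> p) fails at s4, so Box Box (q -> p) is false at s6.
      At s4: Box (q -> p) requires q -> p at every successor {s1, s6, s7, s8}.
        q -> p fails at s1, so Box (q -> p) is false at s4.
Satisfying worlds: none.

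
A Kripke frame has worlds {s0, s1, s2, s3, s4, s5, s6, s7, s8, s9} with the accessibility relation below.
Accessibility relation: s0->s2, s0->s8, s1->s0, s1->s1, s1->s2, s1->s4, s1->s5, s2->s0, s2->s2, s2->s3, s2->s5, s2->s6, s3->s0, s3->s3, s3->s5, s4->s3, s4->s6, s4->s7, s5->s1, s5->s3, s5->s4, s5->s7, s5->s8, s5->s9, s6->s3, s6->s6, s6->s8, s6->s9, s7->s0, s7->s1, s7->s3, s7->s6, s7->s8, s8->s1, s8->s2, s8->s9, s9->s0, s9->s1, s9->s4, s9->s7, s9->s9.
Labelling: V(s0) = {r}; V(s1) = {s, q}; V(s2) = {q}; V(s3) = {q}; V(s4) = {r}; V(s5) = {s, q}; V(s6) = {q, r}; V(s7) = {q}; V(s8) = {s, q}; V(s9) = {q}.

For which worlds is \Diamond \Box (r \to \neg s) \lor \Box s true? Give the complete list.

s0, s1, s2, s3, s4, s5, s6, s7, s8, s9

Recall that \Box ψ holds at a world iff ψ holds at every accessible world, and \Diamond ψ holds iff ψ holds at some accessible world.
Let φ = \Diamond \Box (r \to \neg s) \lor \Box s. Evaluate φ at each world:
  s0 (successors {s2, s8}): φ is true.
  s1 (successors {s0, s1, s2, s4, s5}): φ is true.
  s2 (successors {s0, s2, s3, s5, s6}): φ is true.
  s3 (successors {s0, s3, s5}): φ is true.
  s4 (successors {s3, s6, s7}): φ is true.
  s5 (successors {s1, s3, s4, s7, s8, s9}): φ is true.
  s6 (successors {s3, s6, s8, s9}): φ is true.
  s7 (successors {s0, s1, s3, s6, s8}): φ is true.
  s8 (successors {s1, s2, s9}): φ is true.
  s9 (successors {s0, s1, s4, s7, s9}): φ is true.
For instance, at s7:
  At s7: \Diamond \Box (r \to \neg s) is true, \Box s is false, so \Diamond \Box (r \to \neg s) \lor \Box s is true.
    At s7: \Diamond \Box (r \to \neg s) requires \Box (r \to \neg s) at some successor in {s0, s1, s3, s6, s8}.
      \Box (r \to \neg s) holds at s0, so \Diamond \Box (r \to \neg s) is true at s7.
    At s7: \Box s requires s at every successor {s0, s1, s3, s6, s8}.
      s fails at s0, so \Box s is false at s7.
Satisfying worlds: {s0, s1, s2, s3, s4, s5, s6, s7, s8, s9}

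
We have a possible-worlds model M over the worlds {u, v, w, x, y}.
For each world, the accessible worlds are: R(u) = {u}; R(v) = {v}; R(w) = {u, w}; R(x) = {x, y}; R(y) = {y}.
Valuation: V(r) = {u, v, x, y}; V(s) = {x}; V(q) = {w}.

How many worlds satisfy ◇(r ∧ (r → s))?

1

Recall that ◇ψ holds at a world iff ψ holds at some accessible world.
Let φ = ◇(r ∧ (r → s)). Evaluate φ at each world:
  u (successors {u}): φ is false.
  v (successors {v}): φ is false.
  w (successors {u, w}): φ is false.
  x (successors {x, y}): φ is true.
  y (successors {y}): φ is false.
For instance, at u:
  At u: ◇(r ∧ (r → s)) requires r ∧ (r → s) at some successor in {u}.
    At u: r ∧ (r → s) is false.
  So ◇(r ∧ (r → s)) is false at u.
Satisfying worlds: {x}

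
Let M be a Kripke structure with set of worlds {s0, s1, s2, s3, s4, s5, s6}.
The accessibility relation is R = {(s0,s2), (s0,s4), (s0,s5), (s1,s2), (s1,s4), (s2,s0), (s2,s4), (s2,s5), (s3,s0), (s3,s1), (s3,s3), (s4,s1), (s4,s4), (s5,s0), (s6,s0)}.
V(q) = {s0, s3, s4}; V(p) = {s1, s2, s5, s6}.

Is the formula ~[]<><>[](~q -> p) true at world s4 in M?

At s4: []<><>[](~q -> p) is true, so ~[]<><>[](~q -> p) is false.
  At s4: []<><>[](~q -> p) requires <><>[](~q -> p) at every successor {s1, s4}.
      At s1: <><>[](~q -> p) requires <>[](~q -> p) at some successor in {s2, s4}.
        <>[](~q -> p) holds at s2, so <><>[](~q -> p) is true at s1.
      At s4: <><>[](~q -> p) requires <>[](~q -> p) at some successor in {s1, s4}.
        <>[](~q -> p) holds at s1, so <><>[](~q -> p) is true at s4.
  So []<><>[](~q -> p) is true at s4.

No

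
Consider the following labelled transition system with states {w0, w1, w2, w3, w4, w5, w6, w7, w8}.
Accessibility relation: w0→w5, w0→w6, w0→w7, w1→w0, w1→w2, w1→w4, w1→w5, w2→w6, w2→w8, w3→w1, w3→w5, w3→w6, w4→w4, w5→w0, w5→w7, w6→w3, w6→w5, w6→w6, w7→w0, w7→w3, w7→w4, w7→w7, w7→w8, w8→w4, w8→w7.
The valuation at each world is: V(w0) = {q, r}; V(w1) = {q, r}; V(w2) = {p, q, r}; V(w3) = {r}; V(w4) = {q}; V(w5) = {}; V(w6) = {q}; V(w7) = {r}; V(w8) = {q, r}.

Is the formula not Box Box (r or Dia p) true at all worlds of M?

Let φ = not Box Box (r or Dia p). Evaluate φ at each world:
  w0 (successors {w5, w6, w7}): φ is true.
  w1 (successors {w0, w2, w4, w5}): φ is true.
  w2 (successors {w6, w8}): φ is true.
  w3 (successors {w1, w5, w6}): φ is true.
  w4 (successors {w4}): φ is true.
  w5 (successors {w0, w7}): φ is true.
  w6 (successors {w3, w5, w6}): φ is true.
  w7 (successors {w0, w3, w4, w7, w8}): φ is true.
  w8 (successors {w4, w7}): φ is true.
For instance, at w2:
  At w2: Box Box (r or Dia p) is false, so not Box Box (r or Dia p) is true.
    At w2: Box Box (r or Dia p) requires Box (r or Dia p) at every successor {w6, w8}.
      Box (r or Dia p) fails at w6, so Box Box (r or Dia p) is false at w2.

Yes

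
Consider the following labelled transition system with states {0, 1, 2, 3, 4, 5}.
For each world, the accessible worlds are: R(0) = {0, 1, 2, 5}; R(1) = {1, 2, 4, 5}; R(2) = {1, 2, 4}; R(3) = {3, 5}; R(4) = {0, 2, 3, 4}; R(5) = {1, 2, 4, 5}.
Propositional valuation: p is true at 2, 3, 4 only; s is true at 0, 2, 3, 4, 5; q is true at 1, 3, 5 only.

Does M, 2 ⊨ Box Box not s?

At 2: Box Box not s requires Box not s at every successor {1, 2, 4}.
  Box not s fails at 1, so Box Box not s is false at 2.
    At 1: Box not s requires not s at every successor {1, 2, 4, 5}.
      not s fails at 2, so Box not s is false at 1.

No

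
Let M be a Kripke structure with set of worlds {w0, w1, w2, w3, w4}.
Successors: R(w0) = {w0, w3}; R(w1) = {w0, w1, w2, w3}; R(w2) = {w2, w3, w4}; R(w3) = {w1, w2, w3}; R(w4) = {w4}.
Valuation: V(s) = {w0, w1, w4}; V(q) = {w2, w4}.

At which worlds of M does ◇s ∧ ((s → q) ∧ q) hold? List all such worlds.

Let φ = ◇s ∧ ((s → q) ∧ q). Evaluate φ at each world:
  w0 (successors {w0, w3}): φ is false.
  w1 (successors {w0, w1, w2, w3}): φ is false.
  w2 (successors {w2, w3, w4}): φ is true.
  w3 (successors {w1, w2, w3}): φ is false.
  w4 (successors {w4}): φ is true.
For instance, at w4:
  At w4: ◇s is true, (s → q) ∧ q is true, so ◇s ∧ ((s → q) ∧ q) is true.
    At w4: ◇s requires s at some successor in {w4}.
      s holds at w4, so ◇s is true at w4.
Satisfying worlds: {w2, w4}

w2, w4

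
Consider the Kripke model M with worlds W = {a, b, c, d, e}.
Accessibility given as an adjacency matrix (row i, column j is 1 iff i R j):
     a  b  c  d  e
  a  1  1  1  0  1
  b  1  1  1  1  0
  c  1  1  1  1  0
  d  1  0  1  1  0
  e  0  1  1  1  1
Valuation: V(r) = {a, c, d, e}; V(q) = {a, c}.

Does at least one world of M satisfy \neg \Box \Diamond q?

Let φ = \neg \Box \Diamond q. Evaluate φ at each world:
  a (successors {a, b, c, e}): φ is false.
  b (successors {a, b, c, d}): φ is false.
  c (successors {a, b, c, d}): φ is false.
  d (successors {a, c, d}): φ is false.
  e (successors {b, c, d, e}): φ is false.
For instance, at c:
  At c: \Box \Diamond q is true, so \neg \Box \Diamond q is false.
    At c: \Box \Diamond q requires \Diamond q at every successor {a, b, c, d}.
      At a: \Diamond q is true.
      At b: \Diamond q is true.
      At c: \Diamond q is true.
      At d: \Diamond q is true.
    So \Box \Diamond q is true at c.

No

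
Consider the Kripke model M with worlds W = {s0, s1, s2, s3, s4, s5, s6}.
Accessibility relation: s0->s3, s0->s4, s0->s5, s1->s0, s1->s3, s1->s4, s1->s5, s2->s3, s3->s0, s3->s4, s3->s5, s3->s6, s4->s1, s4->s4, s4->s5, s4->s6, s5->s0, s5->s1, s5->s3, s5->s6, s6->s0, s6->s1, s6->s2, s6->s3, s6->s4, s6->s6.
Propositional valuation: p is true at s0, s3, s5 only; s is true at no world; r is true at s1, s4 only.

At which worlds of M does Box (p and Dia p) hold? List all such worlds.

s2

Let φ = Box (p and Dia p). Evaluate φ at each world:
  s0 (successors {s3, s4, s5}): φ is false.
  s1 (successors {s0, s3, s4, s5}): φ is false.
  s2 (successors {s3}): φ is true.
  s3 (successors {s0, s4, s5, s6}): φ is false.
  s4 (successors {s1, s4, s5, s6}): φ is false.
  s5 (successors {s0, s1, s3, s6}): φ is false.
  s6 (successors {s0, s1, s2, s3, s4, s6}): φ is false.
For instance, at s3:
  At s3: Box (p and Dia p) requires p and Dia p at every successor {s0, s4, s5, s6}.
    p and Dia p fails at s4, so Box (p and Dia p) is false at s3.
      At s4: p is false, Dia p is true, so p and Dia p is false.
Satisfying worlds: {s2}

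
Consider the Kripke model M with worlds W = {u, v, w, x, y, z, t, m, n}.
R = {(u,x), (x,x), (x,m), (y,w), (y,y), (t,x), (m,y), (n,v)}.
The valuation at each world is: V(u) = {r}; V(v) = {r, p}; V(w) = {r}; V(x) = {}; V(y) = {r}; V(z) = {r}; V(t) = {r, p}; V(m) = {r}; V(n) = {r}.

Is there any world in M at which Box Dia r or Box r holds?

Let φ = Box Dia r or Box r. Evaluate φ at each world:
  u (successors {x}): φ is true.
  v (successors ∅): φ is true.
  w (successors ∅): φ is true.
  x (successors {x, m}): φ is true.
  y (successors {w, y}): φ is true.
  z (successors ∅): φ is true.
  t (successors {x}): φ is true.
  m (successors {y}): φ is true.
  n (successors {v}): φ is true.
Detail at u (witness):
  At u: Box Dia r is true, Box r is false, so Box Dia r or Box r is true.
    At u: Box Dia r requires Dia r at every successor {x}.
      At x: Dia r is true.
    So Box Dia r is true at u.
    At u: Box r requires r at every successor {x}.
      r fails at x, so Box r is false at u.

Yes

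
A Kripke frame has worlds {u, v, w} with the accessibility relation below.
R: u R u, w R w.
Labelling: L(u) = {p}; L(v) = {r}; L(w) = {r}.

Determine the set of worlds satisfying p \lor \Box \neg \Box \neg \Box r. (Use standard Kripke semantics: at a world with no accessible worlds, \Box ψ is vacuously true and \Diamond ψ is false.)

Let φ = p \lor \Box \neg \Box \neg \Box r. Evaluate φ at each world:
  u (successors {u}): φ is true.
  v (successors ∅): φ is true.
  w (successors {w}): φ is true.
For instance, at u:
  At u: p is true, \Box \neg \Box \neg \Box r is false, so p \lor \Box \neg \Box \neg \Box r is true.
    At u: \Box \neg \Box \neg \Box r requires \neg \Box \neg \Box r at every successor {u}.
      \neg \Box \neg \Box r fails at u, so \Box \neg \Box \neg \Box r is false at u.
Satisfying worlds: {u, v, w}

u, v, w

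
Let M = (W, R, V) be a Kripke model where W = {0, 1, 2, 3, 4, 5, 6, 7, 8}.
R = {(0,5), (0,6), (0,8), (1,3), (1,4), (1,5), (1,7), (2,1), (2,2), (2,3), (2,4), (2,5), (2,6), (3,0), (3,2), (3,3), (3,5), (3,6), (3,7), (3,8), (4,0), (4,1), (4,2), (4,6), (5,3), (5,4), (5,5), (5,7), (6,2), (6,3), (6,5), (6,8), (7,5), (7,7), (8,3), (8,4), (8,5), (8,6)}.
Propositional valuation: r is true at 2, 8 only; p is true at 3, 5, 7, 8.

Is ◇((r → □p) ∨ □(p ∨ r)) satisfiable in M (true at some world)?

Yes

Recall that □ψ holds at a world iff ψ holds at every accessible world, and ◇ψ holds iff ψ holds at some accessible world.
Let φ = ◇((r → □p) ∨ □(p ∨ r)). Evaluate φ at each world:
  0 (successors {5, 6, 8}): φ is true.
  1 (successors {3, 4, 5, 7}): φ is true.
  2 (successors {1, 2, 3, 4, 5, 6}): φ is true.
  3 (successors {0, 2, 3, 5, 6, 7, 8}): φ is true.
  4 (successors {0, 1, 2, 6}): φ is true.
  5 (successors {3, 4, 5, 7}): φ is true.
  6 (successors {2, 3, 5, 8}): φ is true.
  7 (successors {5, 7}): φ is true.
  8 (successors {3, 4, 5, 6}): φ is true.
Detail at 0 (witness):
  At 0: ◇((r → □p) ∨ □(p ∨ r)) requires (r → □p) ∨ □(p ∨ r) at some successor in {5, 6, 8}.
    (r → □p) ∨ □(p ∨ r) holds at 5, so ◇((r → □p) ∨ □(p ∨ r)) is true at 0.
      At 5: r → □p is true, □(p ∨ r) is false, so (r → □p) ∨ □(p ∨ r) is true.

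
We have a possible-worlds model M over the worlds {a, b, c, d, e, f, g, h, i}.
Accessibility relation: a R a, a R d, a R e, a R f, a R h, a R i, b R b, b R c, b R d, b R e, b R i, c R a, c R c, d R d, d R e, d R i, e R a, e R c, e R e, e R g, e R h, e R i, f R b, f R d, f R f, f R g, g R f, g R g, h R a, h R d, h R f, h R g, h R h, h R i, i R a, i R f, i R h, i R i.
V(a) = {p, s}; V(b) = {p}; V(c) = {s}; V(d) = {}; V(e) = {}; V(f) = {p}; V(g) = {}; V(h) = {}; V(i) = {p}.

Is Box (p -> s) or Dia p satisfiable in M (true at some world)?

Yes

Let φ = Box (p -> s) or Dia p. Evaluate φ at each world:
  a (successors {a, d, e, f, h, i}): φ is true.
  b (successors {b, c, d, e, i}): φ is true.
  c (successors {a, c}): φ is true.
  d (successors {d, e, i}): φ is true.
  e (successors {a, c, e, g, h, i}): φ is true.
  f (successors {b, d, f, g}): φ is true.
  g (successors {f, g}): φ is true.
  h (successors {a, d, f, g, h, i}): φ is true.
  i (successors {a, f, h, i}): φ is true.
Detail at a (witness):
  At a: Box (p -> s) is false, Dia p is true, so Box (p -> s) or Dia p is true.
    At a: Box (p -> s) requires p -> s at every successor {a, d, e, f, h, i}.
      p -> s fails at f, so Box (p -> s) is false at a.
    At a: Dia p requires p at some successor in {a, d, e, f, h, i}.
      p holds at a, so Dia p is true at a.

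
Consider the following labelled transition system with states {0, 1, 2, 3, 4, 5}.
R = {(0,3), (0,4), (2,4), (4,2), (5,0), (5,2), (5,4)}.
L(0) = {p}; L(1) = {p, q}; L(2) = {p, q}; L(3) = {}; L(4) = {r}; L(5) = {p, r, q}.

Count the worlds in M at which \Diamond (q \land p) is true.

2

Recall that \Diamond ψ holds at a world iff ψ holds at some accessible world.
Let φ = \Diamond (q \land p). Evaluate φ at each world:
  0 (successors {3, 4}): φ is false.
  1 (successors ∅): φ is false.
  2 (successors {4}): φ is false.
  3 (successors ∅): φ is false.
  4 (successors {2}): φ is true.
  5 (successors {0, 2, 4}): φ is true.
For instance, at 0:
  At 0: \Diamond (q \land p) requires q \land p at some successor in {3, 4}.
    At 3: q \land p is false.
    At 4: q \land p is false.
  So \Diamond (q \land p) is false at 0.
Satisfying worlds: {4, 5}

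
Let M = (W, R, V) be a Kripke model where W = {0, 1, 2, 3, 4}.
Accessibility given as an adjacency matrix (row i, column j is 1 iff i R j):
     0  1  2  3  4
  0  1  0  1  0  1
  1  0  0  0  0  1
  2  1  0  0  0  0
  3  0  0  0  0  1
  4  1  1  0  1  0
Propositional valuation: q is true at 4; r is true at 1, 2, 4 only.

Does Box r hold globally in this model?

No

Recall that Box ψ holds at a world iff ψ holds at every accessible world, and Dia ψ holds iff ψ holds at some accessible world.
Let φ = Box r. Evaluate φ at each world:
  0 (successors {0, 2, 4}): φ is false.
  1 (successors {4}): φ is true.
  2 (successors {0}): φ is false.
  3 (successors {4}): φ is true.
  4 (successors {0, 1, 3}): φ is false.
Detail at 0 (counterexample):
  At 0: Box r requires r at every successor {0, 2, 4}.
    r fails at 0, so Box r is false at 0.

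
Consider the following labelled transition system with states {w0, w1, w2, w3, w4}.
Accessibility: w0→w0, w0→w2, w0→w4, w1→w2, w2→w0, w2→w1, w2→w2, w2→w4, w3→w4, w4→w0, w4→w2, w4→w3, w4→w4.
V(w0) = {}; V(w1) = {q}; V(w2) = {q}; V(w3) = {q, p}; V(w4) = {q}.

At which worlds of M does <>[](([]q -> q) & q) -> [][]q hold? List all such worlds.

w0, w1, w3

Let φ = <>[](([]q -> q) & q) -> [][]q. Evaluate φ at each world:
  w0 (successors {w0, w2, w4}): φ is true.
  w1 (successors {w2}): φ is true.
  w2 (successors {w0, w1, w2, w4}): φ is false.
  w3 (successors {w4}): φ is true.
  w4 (successors {w0, w2, w3, w4}): φ is false.
For instance, at w2:
  At w2: <>[](([]q -> q) & q) is true, [][]q is false, so <>[](([]q -> q) & q) -> [][]q is false.
    At w2: <>[](([]q -> q) & q) requires [](([]q -> q) & q) at some successor in {w0, w1, w2, w4}.
      [](([]q -> q) & q) holds at w1, so <>[](([]q -> q) & q) is true at w2.
    At w2: [][]q requires []q at every successor {w0, w1, w2, w4}.
      []q fails at w0, so [][]q is false at w2.
Satisfying worlds: {w0, w1, w3}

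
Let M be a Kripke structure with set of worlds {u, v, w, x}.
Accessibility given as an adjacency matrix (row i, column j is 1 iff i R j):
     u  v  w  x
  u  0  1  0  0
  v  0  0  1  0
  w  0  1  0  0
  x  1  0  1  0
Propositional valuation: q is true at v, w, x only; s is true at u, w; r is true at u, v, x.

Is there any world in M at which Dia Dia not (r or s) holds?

Recall that Dia ψ holds at a world iff ψ holds at some accessible world.
Let φ = Dia Dia not (r or s). Evaluate φ at each world:
  u (successors {v}): φ is false.
  v (successors {w}): φ is false.
  w (successors {v}): φ is false.
  x (successors {u, w}): φ is false.
For instance, at u:
  At u: Dia Dia not (r or s) requires Dia not (r or s) at some successor in {v}.
    At v: Dia not (r or s) is false.
  So Dia Dia not (r or s) is false at u.

No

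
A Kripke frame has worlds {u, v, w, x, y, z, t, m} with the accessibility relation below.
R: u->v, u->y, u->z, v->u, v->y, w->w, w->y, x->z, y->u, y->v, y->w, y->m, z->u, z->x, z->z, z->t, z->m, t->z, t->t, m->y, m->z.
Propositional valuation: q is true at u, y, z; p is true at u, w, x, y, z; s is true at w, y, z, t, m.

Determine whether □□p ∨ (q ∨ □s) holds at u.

Yes

Recall that □ψ holds at a world iff ψ holds at every accessible world, and ◇ψ holds iff ψ holds at some accessible world.
At u: □□p is false, q ∨ □s is true, so □□p ∨ (q ∨ □s) is true.
  At u: □□p requires □p at every successor {v, y, z}.
    □p fails at y, so □□p is false at u.
      At y: □p requires p at every successor {u, v, w, m}.
        p fails at v, so □p is false at y.
  At u: q is true, □s is false, so q ∨ □s is true.
    At u: □s requires s at every successor {v, y, z}.
      s fails at v, so □s is false at u.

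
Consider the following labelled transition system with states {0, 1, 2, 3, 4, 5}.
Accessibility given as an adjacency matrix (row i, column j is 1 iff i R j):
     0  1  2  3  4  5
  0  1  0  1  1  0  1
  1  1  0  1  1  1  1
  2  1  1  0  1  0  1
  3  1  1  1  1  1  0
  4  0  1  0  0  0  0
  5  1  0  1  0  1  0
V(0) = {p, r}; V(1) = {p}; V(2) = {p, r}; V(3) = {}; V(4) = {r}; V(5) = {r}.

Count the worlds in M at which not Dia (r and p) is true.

1

Let φ = not Dia (r and p). Evaluate φ at each world:
  0 (successors {0, 2, 3, 5}): φ is false.
  1 (successors {0, 2, 3, 4, 5}): φ is false.
  2 (successors {0, 1, 3, 5}): φ is false.
  3 (successors {0, 1, 2, 3, 4}): φ is false.
  4 (successors {1}): φ is true.
  5 (successors {0, 2, 4}): φ is false.
For instance, at 4:
  At 4: Dia (r and p) is false, so not Dia (r and p) is true.
    At 4: Dia (r and p) requires r and p at some successor in {1}.
      At 1: r and p is false.
    So Dia (r and p) is false at 4.
Satisfying worlds: {4}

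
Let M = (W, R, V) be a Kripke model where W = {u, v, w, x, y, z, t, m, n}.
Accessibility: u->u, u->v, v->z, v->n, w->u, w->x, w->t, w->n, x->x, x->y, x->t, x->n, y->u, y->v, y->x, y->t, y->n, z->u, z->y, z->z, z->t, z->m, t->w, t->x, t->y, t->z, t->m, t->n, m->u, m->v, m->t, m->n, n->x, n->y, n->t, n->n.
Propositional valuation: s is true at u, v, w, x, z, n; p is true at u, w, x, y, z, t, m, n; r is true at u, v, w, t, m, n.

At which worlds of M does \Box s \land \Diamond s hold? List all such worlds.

Let φ = \Box s \land \Diamond s. Evaluate φ at each world:
  u (successors {u, v}): φ is true.
  v (successors {z, n}): φ is true.
  w (successors {u, x, t, n}): φ is false.
  x (successors {x, y, t, n}): φ is false.
  y (successors {u, v, x, t, n}): φ is false.
  z (successors {u, y, z, t, m}): φ is false.
  t (successors {w, x, y, z, m, n}): φ is false.
  m (successors {u, v, t, n}): φ is false.
  n (successors {x, y, t, n}): φ is false.
For instance, at n:
  At n: \Box s is false, \Diamond s is true, so \Box s \land \Diamond s is false.
    At n: \Box s requires s at every successor {x, y, t, n}.
      s fails at y, so \Box s is false at n.
    At n: \Diamond s requires s at some successor in {x, y, t, n}.
      s holds at x, so \Diamond s is true at n.
Satisfying worlds: {u, v}

u, v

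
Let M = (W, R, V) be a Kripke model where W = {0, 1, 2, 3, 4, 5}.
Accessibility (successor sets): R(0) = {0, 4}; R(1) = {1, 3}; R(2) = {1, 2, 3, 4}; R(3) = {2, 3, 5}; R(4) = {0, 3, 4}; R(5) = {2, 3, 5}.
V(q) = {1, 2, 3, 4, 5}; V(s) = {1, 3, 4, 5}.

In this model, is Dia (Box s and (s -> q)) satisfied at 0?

No

At 0: Dia (Box s and (s -> q)) requires Box s and (s -> q) at some successor in {0, 4}.
  At 0: Box s and (s -> q) is false.
  At 4: Box s and (s -> q) is false.
So Dia (Box s and (s -> q)) is false at 0.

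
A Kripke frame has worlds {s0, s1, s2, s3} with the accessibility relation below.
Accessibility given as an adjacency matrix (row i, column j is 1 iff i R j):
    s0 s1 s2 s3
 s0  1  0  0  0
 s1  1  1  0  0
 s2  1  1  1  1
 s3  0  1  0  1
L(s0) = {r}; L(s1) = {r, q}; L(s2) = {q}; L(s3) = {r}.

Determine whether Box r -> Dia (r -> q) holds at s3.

At s3: Box r is true, Dia (r -> q) is true, so Box r -> Dia (r -> q) is true.
  At s3: Box r requires r at every successor {s1, s3}.
    At s1: r is true.
    At s3: r is true.
  So Box r is true at s3.
  At s3: Dia (r -> q) requires r -> q at some successor in {s1, s3}.
    r -> q holds at s1, so Dia (r -> q) is true at s3.

Yes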